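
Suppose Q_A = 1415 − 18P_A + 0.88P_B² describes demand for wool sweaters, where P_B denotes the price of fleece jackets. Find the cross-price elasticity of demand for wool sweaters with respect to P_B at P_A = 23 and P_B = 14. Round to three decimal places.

0.294

At P_A = 23 and P_B = 14: Q_A = 1173.48.
∂Q_A/∂P_B = 1.76P_B = 1.76(14) = 24.6400.
ε = (∂Q_A/∂P_B)(P_B/Q_A) = 24.6400 × (14/1173.48) ≈ 0.294.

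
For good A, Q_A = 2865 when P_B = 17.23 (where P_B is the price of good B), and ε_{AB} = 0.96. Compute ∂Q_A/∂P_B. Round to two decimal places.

ε = (∂Q_A/∂P_B)·(P_B/Q_A) ⇒ ∂Q_A/∂P_B = ε·Q_A/P_B = 0.96 × 2865/17.23 ≈ 159.63.

159.63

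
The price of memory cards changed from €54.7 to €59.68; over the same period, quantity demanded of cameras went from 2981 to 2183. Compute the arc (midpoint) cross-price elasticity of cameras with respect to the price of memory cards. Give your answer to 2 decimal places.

ΔQ_A = 2183 − 2981 = -798; ΔP_B = 59.68 − 54.7 = 4.98.
Midpoints: Q̄_A = 2582.0, P̄_B = 57.19.
ε = (ΔQ_A/Q̄_A)/(ΔP_B/P̄_B) = (-798/2582.0)/(4.98/57.19) ≈ -3.55.

-3.55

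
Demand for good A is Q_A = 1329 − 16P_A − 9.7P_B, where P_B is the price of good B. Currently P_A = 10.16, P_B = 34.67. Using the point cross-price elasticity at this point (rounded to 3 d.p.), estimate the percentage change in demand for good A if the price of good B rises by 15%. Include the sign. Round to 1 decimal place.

At P_A = 10.16, P_B = 34.67: Q_A = 830.141.
∂Q_A/∂P_B = -9.7.
ε = (∂Q_A/∂P_B)(P_B/Q_A) = -9.7000 × 34.67/830.141 ≈ -0.405.
%ΔQ_A ≈ ε × %ΔP_B = -0.405 × (15%) = -6.1%.

-6.1%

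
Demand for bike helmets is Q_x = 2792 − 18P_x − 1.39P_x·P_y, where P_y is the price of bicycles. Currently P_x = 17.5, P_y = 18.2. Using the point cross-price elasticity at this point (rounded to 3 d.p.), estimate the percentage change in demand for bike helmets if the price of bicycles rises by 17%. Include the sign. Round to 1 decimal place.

-3.7%

At P_x = 17.5, P_y = 18.2: Q_x = 2034.285.
∂Q_x/∂P_y = -1.39P_x = -24.3250.
ε = (∂Q_x/∂P_y)(P_y/Q_x) = -24.3250 × 18.2/2034.285 ≈ -0.218.
%ΔQ_x ≈ ε × %ΔP_y = -0.218 × (17%) = -3.7%.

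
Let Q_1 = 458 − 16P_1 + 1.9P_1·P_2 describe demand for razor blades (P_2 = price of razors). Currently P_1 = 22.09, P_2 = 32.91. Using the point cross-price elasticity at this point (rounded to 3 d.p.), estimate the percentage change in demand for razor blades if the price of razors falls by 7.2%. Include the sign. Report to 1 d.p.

-6.7%

At P_1 = 22.09, P_2 = 32.91: Q_1 = 1485.826.
∂Q_1/∂P_2 = 1.9P_1 = 41.9710.
ε = (∂Q_1/∂P_2)(P_2/Q_1) = 41.9710 × 32.91/1485.826 ≈ 0.930.
%ΔQ_1 ≈ ε × %ΔP_2 = 0.930 × (-7.2%) = -6.7%.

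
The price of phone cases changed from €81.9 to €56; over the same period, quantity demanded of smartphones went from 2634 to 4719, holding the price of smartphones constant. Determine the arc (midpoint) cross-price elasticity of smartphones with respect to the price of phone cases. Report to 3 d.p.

-1.510

ΔQ_A = 4719 − 2634 = 2085; ΔP_B = 56 − 81.9 = -25.9.
Midpoints: Q̄_A = 3676.5, P̄_B = 68.95.
ε = (ΔQ_A/Q̄_A)/(ΔP_B/P̄_B) = (2085/3676.5)/(-25.9/68.95) ≈ -1.510.
ε < 0: smartphones and phone cases are complements.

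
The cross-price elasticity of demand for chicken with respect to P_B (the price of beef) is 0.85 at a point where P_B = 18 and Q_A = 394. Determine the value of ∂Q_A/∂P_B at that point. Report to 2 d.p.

ε = (∂Q_A/∂P_B)·(P_B/Q_A) ⇒ ∂Q_A/∂P_B = ε·Q_A/P_B = 0.85 × 394/18 ≈ 18.61.

18.61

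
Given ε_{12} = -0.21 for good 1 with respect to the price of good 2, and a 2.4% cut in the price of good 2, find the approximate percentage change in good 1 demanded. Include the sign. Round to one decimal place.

0.5%

%ΔQ ≈ ε × %ΔP of good 2 = -0.21 × (-2.4%) = 0.5%.
Demand for good 1 rises by about 0.5%.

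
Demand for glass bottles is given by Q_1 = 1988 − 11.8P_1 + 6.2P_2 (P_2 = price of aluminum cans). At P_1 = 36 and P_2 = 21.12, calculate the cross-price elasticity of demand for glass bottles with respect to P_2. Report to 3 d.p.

0.077

At P_1 = 36 and P_2 = 21.12: Q_1 = 1694.144.
∂Q_1/∂P_2 = 6.2.
ε = (∂Q_1/∂P_2)(P_2/Q_1) = 6.2 × (21.12/1694.144) ≈ 0.077.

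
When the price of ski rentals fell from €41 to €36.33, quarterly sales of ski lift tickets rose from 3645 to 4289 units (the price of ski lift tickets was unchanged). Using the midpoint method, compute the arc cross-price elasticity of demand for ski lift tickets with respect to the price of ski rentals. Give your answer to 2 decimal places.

-1.34

ΔQ_A = 4289 − 3645 = 644; ΔP_B = 36.33 − 41 = -4.67.
Midpoints: Q̄_A = 3967.0, P̄_B = 38.66.
ε = (ΔQ_A/Q̄_A)/(ΔP_B/P̄_B) = (644/3967.0)/(-4.67/38.66) ≈ -1.34.
ε < 0: ski lift tickets and ski rentals are complements.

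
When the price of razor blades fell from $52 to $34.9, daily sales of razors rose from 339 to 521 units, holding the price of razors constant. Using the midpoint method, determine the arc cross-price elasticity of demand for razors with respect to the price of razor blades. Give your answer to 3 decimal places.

ΔQ_A = 521 − 339 = 182; ΔP_B = 34.9 − 52 = -17.1.
Midpoints: Q̄_A = 430.0, P̄_B = 43.45.
ε = (ΔQ_A/Q̄_A)/(ΔP_B/P̄_B) = (182/430.0)/(-17.1/43.45) ≈ -1.075.

-1.075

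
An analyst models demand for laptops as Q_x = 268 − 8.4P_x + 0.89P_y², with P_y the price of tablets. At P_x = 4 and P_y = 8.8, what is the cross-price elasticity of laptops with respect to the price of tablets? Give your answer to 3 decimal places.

At P_x = 4 and P_y = 8.8: Q_x = 303.322.
∂Q_x/∂P_y = 1.78P_y = 1.78(8.8) = 15.6640.
ε = (∂Q_x/∂P_y)(P_y/Q_x) = 15.6640 × (8.8/303.322) ≈ 0.454.

0.454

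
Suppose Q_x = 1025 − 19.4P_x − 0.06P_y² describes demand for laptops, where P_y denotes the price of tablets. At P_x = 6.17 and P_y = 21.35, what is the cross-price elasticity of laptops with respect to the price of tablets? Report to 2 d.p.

-0.06

At P_x = 6.17 and P_y = 21.35: Q_x = 877.953.
∂Q_x/∂P_y = -0.12P_y = -0.12(21.35) = -2.5620.
ε = (∂Q_x/∂P_y)(P_y/Q_x) = -2.5620 × (21.35/877.953) ≈ -0.06.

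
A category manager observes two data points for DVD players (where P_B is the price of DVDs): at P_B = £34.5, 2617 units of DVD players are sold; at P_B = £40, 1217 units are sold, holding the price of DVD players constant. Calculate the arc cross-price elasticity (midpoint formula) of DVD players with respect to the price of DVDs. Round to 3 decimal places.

ΔQ_A = 1217 − 2617 = -1400; ΔP_B = 40 − 34.5 = 5.5.
Midpoints: Q̄_A = 1917.0, P̄_B = 37.25.
ε = (ΔQ_A/Q̄_A)/(ΔP_B/P̄_B) = (-1400/1917.0)/(5.5/37.25) ≈ -4.946.
ε < 0: DVD players and DVDs are complements.

-4.946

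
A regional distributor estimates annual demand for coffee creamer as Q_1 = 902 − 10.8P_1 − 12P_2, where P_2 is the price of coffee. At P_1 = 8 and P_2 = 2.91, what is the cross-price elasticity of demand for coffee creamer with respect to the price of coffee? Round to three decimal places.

At P_1 = 8 and P_2 = 2.91: Q_1 = 780.68.
∂Q_1/∂P_2 = -12.
ε = (∂Q_1/∂P_2)(P_2/Q_1) = -12 × (2.91/780.68) ≈ -0.045.

-0.045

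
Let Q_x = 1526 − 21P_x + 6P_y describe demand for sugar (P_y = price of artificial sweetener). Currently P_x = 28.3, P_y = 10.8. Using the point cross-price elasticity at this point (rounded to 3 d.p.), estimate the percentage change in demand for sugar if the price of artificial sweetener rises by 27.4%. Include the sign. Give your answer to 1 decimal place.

At P_x = 28.3, P_y = 10.8: Q_x = 996.5.
∂Q_x/∂P_y = 6.
ε = (∂Q_x/∂P_y)(P_y/Q_x) = 6.0000 × 10.8/996.5 ≈ 0.065.
%ΔQ_x ≈ ε × %ΔP_y = 0.065 × (27.4%) = 1.8%.

1.8%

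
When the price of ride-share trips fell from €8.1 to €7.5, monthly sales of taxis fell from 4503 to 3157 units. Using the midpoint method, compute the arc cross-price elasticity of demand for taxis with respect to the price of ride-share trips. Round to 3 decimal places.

ΔQ_A = 3157 − 4503 = -1346; ΔP_B = 7.5 − 8.1 = -0.6.
Midpoints: Q̄_A = 3830.0, P̄_B = 7.80.
ε = (ΔQ_A/Q̄_A)/(ΔP_B/P̄_B) = (-1346/3830.0)/(-0.6/7.80) ≈ 4.569.
ε > 0: taxis and ride-share trips are substitutes.

4.569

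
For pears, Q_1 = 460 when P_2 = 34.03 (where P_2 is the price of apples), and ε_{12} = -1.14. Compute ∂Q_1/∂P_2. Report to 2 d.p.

ε = (∂Q_1/∂P_2)·(P_2/Q_1) ⇒ ∂Q_1/∂P_2 = ε·Q_1/P_2 = -1.14 × 460/34.03 ≈ -15.41.

-15.41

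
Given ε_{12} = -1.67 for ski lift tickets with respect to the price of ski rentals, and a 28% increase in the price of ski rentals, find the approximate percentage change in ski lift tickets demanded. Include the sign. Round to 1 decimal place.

-46.8%

%ΔQ ≈ ε × %ΔP of ski rentals = -1.67 × (28%) = -46.8%.
Demand for ski lift tickets falls by about 46.8%.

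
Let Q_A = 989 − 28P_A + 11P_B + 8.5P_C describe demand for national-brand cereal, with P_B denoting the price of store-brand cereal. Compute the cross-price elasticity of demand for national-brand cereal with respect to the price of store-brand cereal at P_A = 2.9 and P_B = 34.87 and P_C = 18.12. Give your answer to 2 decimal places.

At P_A = 2.9 and P_B = 34.87 and P_C = 18.12: Q_A = 1445.39.
∂Q_A/∂P_B = 11.
ε = (∂Q_A/∂P_B)(P_B/Q_A) = 11 × (34.87/1445.39) ≈ 0.27.
Since ε > 0, national-brand cereal and store-brand cereal are substitutes.

0.27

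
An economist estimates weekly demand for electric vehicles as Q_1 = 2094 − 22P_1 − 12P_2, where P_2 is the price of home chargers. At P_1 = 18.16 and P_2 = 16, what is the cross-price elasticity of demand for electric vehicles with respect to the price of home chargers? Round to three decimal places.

At P_1 = 18.16 and P_2 = 16: Q_1 = 1502.48.
∂Q_1/∂P_2 = -12.
ε = (∂Q_1/∂P_2)(P_2/Q_1) = -12 × (16/1502.48) ≈ -0.128.

-0.128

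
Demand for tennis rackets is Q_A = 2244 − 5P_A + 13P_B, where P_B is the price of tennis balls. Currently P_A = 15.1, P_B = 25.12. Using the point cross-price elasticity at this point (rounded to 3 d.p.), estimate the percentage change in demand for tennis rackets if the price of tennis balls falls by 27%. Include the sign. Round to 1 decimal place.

At P_A = 15.1, P_B = 25.12: Q_A = 2495.06.
∂Q_A/∂P_B = 13.
ε = (∂Q_A/∂P_B)(P_B/Q_A) = 13.0000 × 25.12/2495.06 ≈ 0.131.
%ΔQ_A ≈ ε × %ΔP_B = 0.131 × (-27%) = -3.5%.

-3.5%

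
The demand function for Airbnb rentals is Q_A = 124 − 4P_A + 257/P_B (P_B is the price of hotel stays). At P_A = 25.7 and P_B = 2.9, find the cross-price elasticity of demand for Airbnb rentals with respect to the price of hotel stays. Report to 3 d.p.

-0.807

At P_A = 25.7 and P_B = 2.9: Q_A = 109.821.
∂Q_A/∂P_B = −257/P_B² = -30.5589.
ε = (∂Q_A/∂P_B)(P_B/Q_A) = -30.5589 × (2.9/109.821) ≈ -0.807.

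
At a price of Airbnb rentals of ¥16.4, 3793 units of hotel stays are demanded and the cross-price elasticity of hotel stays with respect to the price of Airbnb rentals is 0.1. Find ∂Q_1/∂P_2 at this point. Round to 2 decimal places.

23.13

ε = (∂Q_1/∂P_2)·(P_2/Q_1) ⇒ ∂Q_1/∂P_2 = ε·Q_1/P_2 = 0.1 × 3793/16.4 ≈ 23.13.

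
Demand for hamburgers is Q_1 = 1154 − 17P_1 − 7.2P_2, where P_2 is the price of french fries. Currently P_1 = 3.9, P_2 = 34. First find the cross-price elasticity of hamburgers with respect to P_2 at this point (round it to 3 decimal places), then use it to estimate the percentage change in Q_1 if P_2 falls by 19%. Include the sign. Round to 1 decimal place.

5.5%

At P_1 = 3.9, P_2 = 34: Q_1 = 842.9.
∂Q_1/∂P_2 = -7.2.
ε = (∂Q_1/∂P_2)(P_2/Q_1) = -7.2000 × 34/842.9 ≈ -0.290.
%ΔQ_1 ≈ ε × %ΔP_2 = -0.290 × (-19%) = 5.5%.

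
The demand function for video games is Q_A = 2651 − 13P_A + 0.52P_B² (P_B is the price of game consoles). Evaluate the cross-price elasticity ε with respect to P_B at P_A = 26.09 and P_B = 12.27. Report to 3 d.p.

0.066

At P_A = 26.09 and P_B = 12.27: Q_A = 2390.118.
∂Q_A/∂P_B = 1.04P_B = 1.04(12.27) = 12.7608.
ε = (∂Q_A/∂P_B)(P_B/Q_A) = 12.7608 × (12.27/2390.118) ≈ 0.066.
ε > 0: substitutes.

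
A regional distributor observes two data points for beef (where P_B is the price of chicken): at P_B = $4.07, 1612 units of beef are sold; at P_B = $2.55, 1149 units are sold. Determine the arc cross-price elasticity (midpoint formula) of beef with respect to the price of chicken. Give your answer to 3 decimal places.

0.730

ΔQ_A = 1149 − 1612 = -463; ΔP_B = 2.55 − 4.07 = -1.52.
Midpoints: Q̄_A = 1380.5, P̄_B = 3.31.
ε = (ΔQ_A/Q̄_A)/(ΔP_B/P̄_B) = (-463/1380.5)/(-1.52/3.31) ≈ 0.730.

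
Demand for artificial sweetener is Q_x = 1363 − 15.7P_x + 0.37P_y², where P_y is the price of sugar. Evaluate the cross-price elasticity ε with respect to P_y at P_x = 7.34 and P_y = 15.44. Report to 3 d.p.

0.132

At P_x = 7.34 and P_y = 15.44: Q_x = 1335.968.
∂Q_x/∂P_y = 0.74P_y = 0.74(15.44) = 11.4256.
ε = (∂Q_x/∂P_y)(P_y/Q_x) = 11.4256 × (15.44/1335.968) ≈ 0.132.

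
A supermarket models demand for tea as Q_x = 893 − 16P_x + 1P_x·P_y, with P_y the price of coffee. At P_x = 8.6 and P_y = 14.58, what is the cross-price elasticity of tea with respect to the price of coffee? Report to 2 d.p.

At P_x = 8.6 and P_y = 14.58: Q_x = 880.788.
∂Q_x/∂P_y = 1P_x = 1(8.6) = 8.6000.
ε = (∂Q_x/∂P_y)(P_y/Q_x) = 8.6000 × (14.58/880.788) ≈ 0.14.

0.14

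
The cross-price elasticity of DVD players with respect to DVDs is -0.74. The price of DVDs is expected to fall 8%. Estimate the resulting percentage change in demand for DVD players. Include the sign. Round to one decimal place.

%ΔQ ≈ ε × %ΔP of DVDs = -0.74 × (-8%) = 5.9%.
Demand for DVD players rises by about 5.9%.

5.9%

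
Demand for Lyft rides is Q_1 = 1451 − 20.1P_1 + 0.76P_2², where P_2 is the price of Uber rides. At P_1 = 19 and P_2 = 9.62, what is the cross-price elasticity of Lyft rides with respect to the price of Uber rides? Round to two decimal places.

0.12

At P_1 = 19 and P_2 = 9.62: Q_1 = 1139.434.
∂Q_1/∂P_2 = 1.52P_2 = 1.52(9.62) = 14.6224.
ε = (∂Q_1/∂P_2)(P_2/Q_1) = 14.6224 × (9.62/1139.434) ≈ 0.12.
ε > 0: substitutes.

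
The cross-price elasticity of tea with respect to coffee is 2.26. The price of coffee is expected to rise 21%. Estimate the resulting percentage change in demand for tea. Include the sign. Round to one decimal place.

47.5%

%ΔQ ≈ ε × %ΔP of coffee = 2.26 × (21%) = 47.5%.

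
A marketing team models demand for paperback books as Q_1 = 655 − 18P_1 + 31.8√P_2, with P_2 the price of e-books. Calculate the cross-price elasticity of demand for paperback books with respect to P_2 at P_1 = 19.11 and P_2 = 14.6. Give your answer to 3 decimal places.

0.140

At P_1 = 19.11 and P_2 = 14.6: Q_1 = 432.528.
∂Q_1/∂P_2 = 31.8/(2√P_2) = 31.8/(2√14.6) = 4.1612.
ε = (∂Q_1/∂P_2)(P_2/Q_1) = 4.1612 × (14.6/432.528) ≈ 0.140.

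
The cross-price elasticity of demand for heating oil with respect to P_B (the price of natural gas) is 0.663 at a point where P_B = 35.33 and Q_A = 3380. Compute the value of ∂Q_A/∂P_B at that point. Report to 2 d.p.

ε = (∂Q_A/∂P_B)·(P_B/Q_A) ⇒ ∂Q_A/∂P_B = ε·Q_A/P_B = 0.663 × 3380/35.33 ≈ 63.43.

63.43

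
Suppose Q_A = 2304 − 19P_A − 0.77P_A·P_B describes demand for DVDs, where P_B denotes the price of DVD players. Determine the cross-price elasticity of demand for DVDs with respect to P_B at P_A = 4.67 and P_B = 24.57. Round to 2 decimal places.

-0.04

At P_A = 4.67 and P_B = 24.57: Q_A = 2126.919.
∂Q_A/∂P_B = -0.77P_A = -0.77(4.67) = -3.5959.
ε = (∂Q_A/∂P_B)(P_B/Q_A) = -3.5959 × (24.57/2126.919) ≈ -0.04.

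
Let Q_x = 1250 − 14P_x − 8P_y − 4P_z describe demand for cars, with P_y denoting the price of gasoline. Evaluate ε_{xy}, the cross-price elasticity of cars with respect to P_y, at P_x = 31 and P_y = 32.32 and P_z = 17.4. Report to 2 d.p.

-0.53

At P_x = 31 and P_y = 32.32 and P_z = 17.4: Q_x = 487.84.
∂Q_x/∂P_y = -8.
ε = (∂Q_x/∂P_y)(P_y/Q_x) = -8 × (32.32/487.84) ≈ -0.53.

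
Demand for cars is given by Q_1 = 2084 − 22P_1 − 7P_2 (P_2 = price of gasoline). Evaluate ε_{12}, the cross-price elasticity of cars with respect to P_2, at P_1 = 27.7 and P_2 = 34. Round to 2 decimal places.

-0.19

At P_1 = 27.7 and P_2 = 34: Q_1 = 1236.6.
∂Q_1/∂P_2 = -7.
ε = (∂Q_1/∂P_2)(P_2/Q_1) = -7 × (34/1236.6) ≈ -0.19.
Since ε < 0, cars and gasoline are complements.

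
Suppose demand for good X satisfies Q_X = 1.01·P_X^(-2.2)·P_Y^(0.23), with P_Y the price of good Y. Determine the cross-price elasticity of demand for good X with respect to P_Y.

0.23

In a log-linear (constant-elasticity) demand function, the coefficient on the exponent of P_Y is the cross-price elasticity.
ε = 0.23. Positive, so good X and good Y are substitutes.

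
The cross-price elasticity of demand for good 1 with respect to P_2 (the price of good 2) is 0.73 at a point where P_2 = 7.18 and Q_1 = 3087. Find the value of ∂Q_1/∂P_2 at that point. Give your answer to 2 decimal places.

313.86

ε = (∂Q_1/∂P_2)·(P_2/Q_1) ⇒ ∂Q_1/∂P_2 = ε·Q_1/P_2 = 0.73 × 3087/7.18 ≈ 313.86.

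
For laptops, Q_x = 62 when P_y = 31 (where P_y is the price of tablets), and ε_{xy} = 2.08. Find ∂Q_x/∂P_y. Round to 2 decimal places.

ε = (∂Q_x/∂P_y)·(P_y/Q_x) ⇒ ∂Q_x/∂P_y = ε·Q_x/P_y = 2.08 × 62/31 ≈ 4.16.

4.16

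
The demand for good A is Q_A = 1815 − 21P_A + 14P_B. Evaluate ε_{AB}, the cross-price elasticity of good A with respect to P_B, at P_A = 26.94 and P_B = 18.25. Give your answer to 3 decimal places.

0.170

At P_A = 26.94 and P_B = 18.25: Q_A = 1504.76.
∂Q_A/∂P_B = 14.
ε = (∂Q_A/∂P_B)(P_B/Q_A) = 14 × (18.25/1504.76) ≈ 0.170.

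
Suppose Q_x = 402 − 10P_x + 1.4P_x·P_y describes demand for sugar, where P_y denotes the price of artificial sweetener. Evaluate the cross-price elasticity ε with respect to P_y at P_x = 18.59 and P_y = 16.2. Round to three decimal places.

0.661

At P_x = 18.59 and P_y = 16.2: Q_x = 637.721.
∂Q_x/∂P_y = 1.4P_x = 1.4(18.59) = 26.0260.
ε = (∂Q_x/∂P_y)(P_y/Q_x) = 26.0260 × (16.2/637.721) ≈ 0.661.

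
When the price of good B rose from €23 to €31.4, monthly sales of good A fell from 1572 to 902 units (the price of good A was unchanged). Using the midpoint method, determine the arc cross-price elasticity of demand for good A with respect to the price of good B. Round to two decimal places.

ΔQ_A = 902 − 1572 = -670; ΔP_B = 31.4 − 23 = 8.4.
Midpoints: Q̄_A = 1237.0, P̄_B = 27.20.
ε = (ΔQ_A/Q̄_A)/(ΔP_B/P̄_B) = (-670/1237.0)/(8.4/27.20) ≈ -1.75.
ε < 0: good A and good B are complements.

-1.75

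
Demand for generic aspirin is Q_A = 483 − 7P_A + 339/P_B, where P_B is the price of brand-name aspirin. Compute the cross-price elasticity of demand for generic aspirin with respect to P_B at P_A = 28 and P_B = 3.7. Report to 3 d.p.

-0.242

At P_A = 28 and P_B = 3.7: Q_A = 378.622.
∂Q_A/∂P_B = −339/P_B² = -24.7626.
ε = (∂Q_A/∂P_B)(P_B/Q_A) = -24.7626 × (3.7/378.622) ≈ -0.242.
ε < 0: complements.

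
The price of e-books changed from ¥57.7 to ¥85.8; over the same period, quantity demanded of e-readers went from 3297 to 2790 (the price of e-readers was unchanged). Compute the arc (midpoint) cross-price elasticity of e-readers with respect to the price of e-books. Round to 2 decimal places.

-0.43

ΔQ_A = 2790 − 3297 = -507; ΔP_B = 85.8 − 57.7 = 28.1.
Midpoints: Q̄_A = 3043.5, P̄_B = 71.75.
ε = (ΔQ_A/Q̄_A)/(ΔP_B/P̄_B) = (-507/3043.5)/(28.1/71.75) ≈ -0.43.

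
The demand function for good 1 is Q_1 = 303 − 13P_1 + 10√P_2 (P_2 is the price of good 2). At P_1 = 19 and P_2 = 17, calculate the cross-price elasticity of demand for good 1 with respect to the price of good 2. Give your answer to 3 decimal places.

At P_1 = 19 and P_2 = 17: Q_1 = 97.231.
∂Q_1/∂P_2 = 10/(2√P_2) = 10/(2√17) = 1.2127.
ε = (∂Q_1/∂P_2)(P_2/Q_1) = 1.2127 × (17/97.231) ≈ 0.212.
ε > 0: substitutes.

0.212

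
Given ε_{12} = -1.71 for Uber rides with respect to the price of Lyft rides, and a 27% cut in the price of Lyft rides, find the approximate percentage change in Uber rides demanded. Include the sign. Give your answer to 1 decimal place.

%ΔQ ≈ ε × %ΔP of Lyft rides = -1.71 × (-27%) = 46.2%.
Demand for Uber rides rises by about 46.2%.

46.2%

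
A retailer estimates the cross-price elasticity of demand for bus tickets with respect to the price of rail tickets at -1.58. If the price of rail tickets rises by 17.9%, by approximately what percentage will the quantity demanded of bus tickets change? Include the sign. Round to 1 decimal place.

-28.3%

%ΔQ ≈ ε × %ΔP of rail tickets = -1.58 × (17.9%) = -28.3%.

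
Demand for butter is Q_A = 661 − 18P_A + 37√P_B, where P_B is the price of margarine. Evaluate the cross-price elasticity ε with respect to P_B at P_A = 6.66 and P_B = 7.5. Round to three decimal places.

0.079

At P_A = 6.66 and P_B = 7.5: Q_A = 642.449.
∂Q_A/∂P_B = 37/(2√P_B) = 37/(2√7.5) = 6.7552.
ε = (∂Q_A/∂P_B)(P_B/Q_A) = 6.7552 × (7.5/642.449) ≈ 0.079.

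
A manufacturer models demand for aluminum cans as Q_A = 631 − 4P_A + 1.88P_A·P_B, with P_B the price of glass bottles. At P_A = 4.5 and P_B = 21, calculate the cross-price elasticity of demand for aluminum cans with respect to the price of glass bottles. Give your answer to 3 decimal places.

0.225

At P_A = 4.5 and P_B = 21: Q_A = 790.66.
∂Q_A/∂P_B = 1.88P_A = 1.88(4.5) = 8.4600.
ε = (∂Q_A/∂P_B)(P_B/Q_A) = 8.4600 × (21/790.66) ≈ 0.225.
ε > 0: substitutes.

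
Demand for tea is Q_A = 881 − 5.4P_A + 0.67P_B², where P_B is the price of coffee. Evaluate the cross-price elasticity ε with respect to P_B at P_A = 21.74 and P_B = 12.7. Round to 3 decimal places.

At P_A = 21.74 and P_B = 12.7: Q_A = 871.668.
∂Q_A/∂P_B = 1.34P_B = 1.34(12.7) = 17.0180.
ε = (∂Q_A/∂P_B)(P_B/Q_A) = 17.0180 × (12.7/871.668) ≈ 0.248.
ε > 0: substitutes.

0.248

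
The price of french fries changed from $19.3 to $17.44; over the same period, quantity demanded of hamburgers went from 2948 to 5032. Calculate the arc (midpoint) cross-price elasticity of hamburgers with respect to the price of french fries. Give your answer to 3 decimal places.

-5.158

ΔQ_A = 5032 − 2948 = 2084; ΔP_B = 17.44 − 19.3 = -1.86.
Midpoints: Q̄_A = 3990.0, P̄_B = 18.37.
ε = (ΔQ_A/Q̄_A)/(ΔP_B/P̄_B) = (2084/3990.0)/(-1.86/18.37) ≈ -5.158.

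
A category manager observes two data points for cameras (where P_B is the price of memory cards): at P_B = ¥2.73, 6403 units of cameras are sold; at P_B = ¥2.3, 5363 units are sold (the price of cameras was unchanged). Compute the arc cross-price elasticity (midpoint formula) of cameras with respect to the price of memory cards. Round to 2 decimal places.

ΔQ_A = 5363 − 6403 = -1040; ΔP_B = 2.3 − 2.73 = -0.43.
Midpoints: Q̄_A = 5883.0, P̄_B = 2.51.
ε = (ΔQ_A/Q̄_A)/(ΔP_B/P̄_B) = (-1040/5883.0)/(-0.43/2.51) ≈ 1.03.

1.03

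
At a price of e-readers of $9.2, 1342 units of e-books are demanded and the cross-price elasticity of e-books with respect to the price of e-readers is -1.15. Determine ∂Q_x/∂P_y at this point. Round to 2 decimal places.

-167.75

ε = (∂Q_x/∂P_y)·(P_y/Q_x) ⇒ ∂Q_x/∂P_y = ε·Q_x/P_y = -1.15 × 1342/9.2 ≈ -167.75.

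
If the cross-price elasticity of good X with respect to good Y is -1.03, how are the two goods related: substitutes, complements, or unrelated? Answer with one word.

complements

ε = -1.03 < 0, so a higher price of good Y lowers demand for good X: complements.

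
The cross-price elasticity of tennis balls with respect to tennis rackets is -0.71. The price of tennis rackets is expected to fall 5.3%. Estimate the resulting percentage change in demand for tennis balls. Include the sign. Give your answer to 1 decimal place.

%ΔQ ≈ ε × %ΔP of tennis rackets = -0.71 × (-5.3%) = 3.8%.
Demand for tennis balls rises by about 3.8%.

3.8%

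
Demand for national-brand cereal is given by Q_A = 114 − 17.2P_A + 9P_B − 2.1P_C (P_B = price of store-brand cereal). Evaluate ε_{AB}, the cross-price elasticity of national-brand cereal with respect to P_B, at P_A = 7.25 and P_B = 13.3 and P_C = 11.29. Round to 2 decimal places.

At P_A = 7.25 and P_B = 13.3 and P_C = 11.29: Q_A = 85.291.
∂Q_A/∂P_B = 9.
ε = (∂Q_A/∂P_B)(P_B/Q_A) = 9 × (13.3/85.291) ≈ 1.40.

1.40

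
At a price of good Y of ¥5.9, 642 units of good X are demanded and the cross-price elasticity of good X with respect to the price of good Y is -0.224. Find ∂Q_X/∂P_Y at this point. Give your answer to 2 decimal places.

ε = (∂Q_X/∂P_Y)·(P_Y/Q_X) ⇒ ∂Q_X/∂P_Y = ε·Q_X/P_Y = -0.224 × 642/5.9 ≈ -24.37.

-24.37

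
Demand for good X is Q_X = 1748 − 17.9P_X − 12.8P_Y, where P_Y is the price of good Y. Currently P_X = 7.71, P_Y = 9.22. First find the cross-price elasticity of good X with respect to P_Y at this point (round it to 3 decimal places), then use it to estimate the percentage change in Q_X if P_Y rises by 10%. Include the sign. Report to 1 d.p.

-0.8%

At P_X = 7.71, P_Y = 9.22: Q_X = 1491.975.
∂Q_X/∂P_Y = -12.8.
ε = (∂Q_X/∂P_Y)(P_Y/Q_X) = -12.8000 × 9.22/1491.975 ≈ -0.079.
%ΔQ_X ≈ ε × %ΔP_Y = -0.079 × (10%) = -0.8%.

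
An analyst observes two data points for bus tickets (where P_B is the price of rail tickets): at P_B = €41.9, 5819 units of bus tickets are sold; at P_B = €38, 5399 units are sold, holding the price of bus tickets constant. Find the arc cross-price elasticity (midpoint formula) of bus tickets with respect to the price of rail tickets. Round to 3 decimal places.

ΔQ_A = 5399 − 5819 = -420; ΔP_B = 38 − 41.9 = -3.9.
Midpoints: Q̄_A = 5609.0, P̄_B = 39.95.
ε = (ΔQ_A/Q̄_A)/(ΔP_B/P̄_B) = (-420/5609.0)/(-3.9/39.95) ≈ 0.767.
ε > 0: bus tickets and rail tickets are substitutes.

0.767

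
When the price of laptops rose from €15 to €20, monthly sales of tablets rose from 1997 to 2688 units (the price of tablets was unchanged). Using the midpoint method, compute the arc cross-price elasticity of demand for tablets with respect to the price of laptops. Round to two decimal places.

ΔQ_A = 2688 − 1997 = 691; ΔP_B = 20 − 15 = 5.
Midpoints: Q̄_A = 2342.5, P̄_B = 17.50.
ε = (ΔQ_A/Q̄_A)/(ΔP_B/P̄_B) = (691/2342.5)/(5/17.50) ≈ 1.03.
ε > 0: tablets and laptops are substitutes.

1.03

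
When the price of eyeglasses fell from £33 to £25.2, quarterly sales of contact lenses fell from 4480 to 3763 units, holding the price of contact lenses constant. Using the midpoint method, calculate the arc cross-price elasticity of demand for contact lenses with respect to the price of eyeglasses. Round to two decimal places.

0.65

ΔQ_A = 3763 − 4480 = -717; ΔP_B = 25.2 − 33 = -7.8.
Midpoints: Q̄_A = 4121.5, P̄_B = 29.10.
ε = (ΔQ_A/Q̄_A)/(ΔP_B/P̄_B) = (-717/4121.5)/(-7.8/29.10) ≈ 0.65.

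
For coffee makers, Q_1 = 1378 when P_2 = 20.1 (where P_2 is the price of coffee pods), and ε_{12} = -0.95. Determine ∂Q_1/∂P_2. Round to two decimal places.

ε = (∂Q_1/∂P_2)·(P_2/Q_1) ⇒ ∂Q_1/∂P_2 = ε·Q_1/P_2 = -0.95 × 1378/20.1 ≈ -65.13.

-65.13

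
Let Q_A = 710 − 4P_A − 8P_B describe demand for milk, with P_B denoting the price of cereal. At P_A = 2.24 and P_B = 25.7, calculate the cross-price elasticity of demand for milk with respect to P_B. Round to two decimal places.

-0.41

At P_A = 2.24 and P_B = 25.7: Q_A = 495.44.
∂Q_A/∂P_B = -8.
ε = (∂Q_A/∂P_B)(P_B/Q_A) = -8 × (25.7/495.44) ≈ -0.41.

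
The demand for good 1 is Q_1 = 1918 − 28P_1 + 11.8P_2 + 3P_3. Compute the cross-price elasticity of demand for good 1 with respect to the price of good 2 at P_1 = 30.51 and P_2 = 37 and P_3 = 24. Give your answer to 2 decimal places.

0.28

At P_1 = 30.51 and P_2 = 37 and P_3 = 24: Q_1 = 1572.32.
∂Q_1/∂P_2 = 11.8.
ε = (∂Q_1/∂P_2)(P_2/Q_1) = 11.8 × (37/1572.32) ≈ 0.28.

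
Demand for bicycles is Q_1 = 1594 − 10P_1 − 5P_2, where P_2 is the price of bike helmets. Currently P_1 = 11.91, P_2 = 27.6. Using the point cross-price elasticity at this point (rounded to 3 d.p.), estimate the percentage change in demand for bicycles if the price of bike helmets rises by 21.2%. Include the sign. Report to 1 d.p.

-2.2%

At P_1 = 11.91, P_2 = 27.6: Q_1 = 1336.9.
∂Q_1/∂P_2 = -5.
ε = (∂Q_1/∂P_2)(P_2/Q_1) = -5.0000 × 27.6/1336.9 ≈ -0.103.
%ΔQ_1 ≈ ε × %ΔP_2 = -0.103 × (21.2%) = -2.2%.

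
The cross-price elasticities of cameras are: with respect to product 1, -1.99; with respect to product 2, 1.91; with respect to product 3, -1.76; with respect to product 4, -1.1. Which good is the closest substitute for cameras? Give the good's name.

Substitutes have ε > 0. Among the positive values, 1.91 (product 2) is largest.

product 2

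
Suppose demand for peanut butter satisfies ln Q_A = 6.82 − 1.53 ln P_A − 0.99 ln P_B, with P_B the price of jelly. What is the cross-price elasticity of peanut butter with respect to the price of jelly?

-0.99

In a log-linear (constant-elasticity) demand function, the coefficient on ln P_B is the cross-price elasticity.
ε = -0.99. Negative, so peanut butter and jelly are complements.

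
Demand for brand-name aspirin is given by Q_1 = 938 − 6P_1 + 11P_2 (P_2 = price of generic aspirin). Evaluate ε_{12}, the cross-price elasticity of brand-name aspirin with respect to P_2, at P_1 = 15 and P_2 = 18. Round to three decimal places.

At P_1 = 15 and P_2 = 18: Q_1 = 1046.
∂Q_1/∂P_2 = 11.
ε = (∂Q_1/∂P_2)(P_2/Q_1) = 11 × (18/1046) ≈ 0.189.
Since ε > 0, brand-name aspirin and generic aspirin are substitutes.

0.189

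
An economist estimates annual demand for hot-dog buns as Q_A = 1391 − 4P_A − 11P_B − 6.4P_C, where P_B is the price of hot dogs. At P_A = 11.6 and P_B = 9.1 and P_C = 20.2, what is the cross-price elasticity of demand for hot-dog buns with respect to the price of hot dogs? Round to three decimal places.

-0.090

At P_A = 11.6 and P_B = 9.1 and P_C = 20.2: Q_A = 1115.22.
∂Q_A/∂P_B = -11.
ε = (∂Q_A/∂P_B)(P_B/Q_A) = -11 × (9.1/1115.22) ≈ -0.090.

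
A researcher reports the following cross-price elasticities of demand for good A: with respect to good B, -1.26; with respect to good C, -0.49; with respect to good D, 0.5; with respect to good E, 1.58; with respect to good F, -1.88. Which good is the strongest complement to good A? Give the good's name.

Complements have ε < 0. The most negative value is -1.88 (good F).

good F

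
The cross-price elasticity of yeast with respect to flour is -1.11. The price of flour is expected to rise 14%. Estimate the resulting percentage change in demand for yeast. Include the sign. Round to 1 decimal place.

%ΔQ ≈ ε × %ΔP of flour = -1.11 × (14%) = -15.5%.
Demand for yeast falls by about 15.5%.

-15.5%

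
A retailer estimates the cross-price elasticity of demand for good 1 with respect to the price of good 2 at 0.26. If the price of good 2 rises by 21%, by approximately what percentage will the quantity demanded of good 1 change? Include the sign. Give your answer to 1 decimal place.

%ΔQ ≈ ε × %ΔP of good 2 = 0.26 × (21%) = 5.5%.

5.5%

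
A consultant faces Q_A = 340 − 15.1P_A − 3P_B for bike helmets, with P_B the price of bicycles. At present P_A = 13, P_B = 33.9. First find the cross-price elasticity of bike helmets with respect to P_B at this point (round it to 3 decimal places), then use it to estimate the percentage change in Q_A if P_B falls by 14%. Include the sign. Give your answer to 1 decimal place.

33.9%

At P_A = 13, P_B = 33.9: Q_A = 42.
∂Q_A/∂P_B = -3.
ε = (∂Q_A/∂P_B)(P_B/Q_A) = -3.0000 × 33.9/42 ≈ -2.421.
%ΔQ_A ≈ ε × %ΔP_B = -2.421 × (-14%) = 33.9%.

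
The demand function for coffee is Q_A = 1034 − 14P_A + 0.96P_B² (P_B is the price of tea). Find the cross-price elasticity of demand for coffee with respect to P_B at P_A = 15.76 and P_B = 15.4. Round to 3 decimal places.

At P_A = 15.76 and P_B = 15.4: Q_A = 1041.034.
∂Q_A/∂P_B = 1.92P_B = 1.92(15.4) = 29.5680.
ε = (∂Q_A/∂P_B)(P_B/Q_A) = 29.5680 × (15.4/1041.034) ≈ 0.437.

0.437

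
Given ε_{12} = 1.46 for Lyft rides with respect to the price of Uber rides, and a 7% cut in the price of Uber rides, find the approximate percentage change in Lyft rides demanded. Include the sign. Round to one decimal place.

%ΔQ ≈ ε × %ΔP of Uber rides = 1.46 × (-7%) = -10.2%.

-10.2%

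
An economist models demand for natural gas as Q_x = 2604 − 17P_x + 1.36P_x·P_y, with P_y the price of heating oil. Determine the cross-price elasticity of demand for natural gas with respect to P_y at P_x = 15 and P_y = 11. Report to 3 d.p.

At P_x = 15 and P_y = 11: Q_x = 2573.4.
∂Q_x/∂P_y = 1.36P_x = 1.36(15) = 20.4000.
ε = (∂Q_x/∂P_y)(P_y/Q_x) = 20.4000 × (11/2573.4) ≈ 0.087.
ε > 0: substitutes.

0.087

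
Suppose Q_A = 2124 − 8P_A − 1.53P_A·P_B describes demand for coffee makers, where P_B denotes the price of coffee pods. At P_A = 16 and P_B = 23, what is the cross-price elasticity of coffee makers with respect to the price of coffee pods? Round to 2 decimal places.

-0.39

At P_A = 16 and P_B = 23: Q_A = 1432.96.
∂Q_A/∂P_B = -1.53P_A = -1.53(16) = -24.4800.
ε = (∂Q_A/∂P_B)(P_B/Q_A) = -24.4800 × (23/1432.96) ≈ -0.39.
ε < 0: complements.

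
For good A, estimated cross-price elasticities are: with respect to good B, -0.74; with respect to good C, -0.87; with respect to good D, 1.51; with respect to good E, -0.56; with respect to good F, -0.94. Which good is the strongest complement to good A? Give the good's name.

Complements have ε < 0. The most negative value is -0.94 (good F).

good F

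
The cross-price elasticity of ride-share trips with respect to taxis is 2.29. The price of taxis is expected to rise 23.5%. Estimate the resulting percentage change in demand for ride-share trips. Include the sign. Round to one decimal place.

53.8%

%ΔQ ≈ ε × %ΔP of taxis = 2.29 × (23.5%) = 53.8%.
Demand for ride-share trips rises by about 53.8%.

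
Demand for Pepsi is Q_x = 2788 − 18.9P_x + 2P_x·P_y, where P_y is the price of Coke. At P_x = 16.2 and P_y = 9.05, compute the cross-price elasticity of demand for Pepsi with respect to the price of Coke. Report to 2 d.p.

At P_x = 16.2 and P_y = 9.05: Q_x = 2775.04.
∂Q_x/∂P_y = 2P_x = 2(16.2) = 32.4000.
ε = (∂Q_x/∂P_y)(P_y/Q_x) = 32.4000 × (9.05/2775.04) ≈ 0.11.

0.11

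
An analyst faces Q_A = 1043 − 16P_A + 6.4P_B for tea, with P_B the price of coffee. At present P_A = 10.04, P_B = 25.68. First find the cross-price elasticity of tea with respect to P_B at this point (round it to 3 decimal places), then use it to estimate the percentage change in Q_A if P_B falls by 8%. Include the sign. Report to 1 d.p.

-1.3%

At P_A = 10.04, P_B = 25.68: Q_A = 1046.712.
∂Q_A/∂P_B = 6.4.
ε = (∂Q_A/∂P_B)(P_B/Q_A) = 6.4000 × 25.68/1046.712 ≈ 0.157.
%ΔQ_A ≈ ε × %ΔP_B = 0.157 × (-8%) = -1.3%.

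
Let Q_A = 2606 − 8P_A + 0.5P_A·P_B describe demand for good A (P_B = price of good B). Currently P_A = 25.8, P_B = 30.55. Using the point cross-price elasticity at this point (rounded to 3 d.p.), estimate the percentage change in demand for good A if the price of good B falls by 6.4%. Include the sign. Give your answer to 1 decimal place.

-0.9%

At P_A = 25.8, P_B = 30.55: Q_A = 2793.695.
∂Q_A/∂P_B = 0.5P_A = 12.9000.
ε = (∂Q_A/∂P_B)(P_B/Q_A) = 12.9000 × 30.55/2793.695 ≈ 0.141.
%ΔQ_A ≈ ε × %ΔP_B = 0.141 × (-6.4%) = -0.9%.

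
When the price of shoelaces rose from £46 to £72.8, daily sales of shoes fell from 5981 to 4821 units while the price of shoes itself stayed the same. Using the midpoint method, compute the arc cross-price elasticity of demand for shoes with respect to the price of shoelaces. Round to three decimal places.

ΔQ_A = 4821 − 5981 = -1160; ΔP_B = 72.8 − 46 = 26.8.
Midpoints: Q̄_A = 5401.0, P̄_B = 59.40.
ε = (ΔQ_A/Q̄_A)/(ΔP_B/P̄_B) = (-1160/5401.0)/(26.8/59.40) ≈ -0.476.
ε < 0: shoes and shoelaces are complements.

-0.476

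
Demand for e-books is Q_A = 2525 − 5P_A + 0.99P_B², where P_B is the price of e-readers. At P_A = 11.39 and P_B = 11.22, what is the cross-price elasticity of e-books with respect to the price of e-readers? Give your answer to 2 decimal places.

0.10

At P_A = 11.39 and P_B = 11.22: Q_A = 2592.680.
∂Q_A/∂P_B = 1.98P_B = 1.98(11.22) = 22.2156.
ε = (∂Q_A/∂P_B)(P_B/Q_A) = 22.2156 × (11.22/2592.680) ≈ 0.10.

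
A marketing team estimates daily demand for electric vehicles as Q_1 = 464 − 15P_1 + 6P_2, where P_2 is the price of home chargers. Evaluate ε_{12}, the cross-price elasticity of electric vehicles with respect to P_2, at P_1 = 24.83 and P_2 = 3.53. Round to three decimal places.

0.188

At P_1 = 24.83 and P_2 = 3.53: Q_1 = 112.73.
∂Q_1/∂P_2 = 6.
ε = (∂Q_1/∂P_2)(P_2/Q_1) = 6 × (3.53/112.73) ≈ 0.188.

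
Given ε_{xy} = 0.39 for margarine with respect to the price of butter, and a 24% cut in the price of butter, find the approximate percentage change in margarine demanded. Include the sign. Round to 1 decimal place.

-9.4%

%ΔQ ≈ ε × %ΔP of butter = 0.39 × (-24%) = -9.4%.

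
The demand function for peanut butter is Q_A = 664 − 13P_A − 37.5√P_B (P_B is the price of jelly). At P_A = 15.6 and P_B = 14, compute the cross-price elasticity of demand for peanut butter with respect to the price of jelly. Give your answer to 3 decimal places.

-0.219

At P_A = 15.6 and P_B = 14: Q_A = 320.888.
∂Q_A/∂P_B = -37.5/(2√P_B) = -37.5/(2√14) = -5.0111.
ε = (∂Q_A/∂P_B)(P_B/Q_A) = -5.0111 × (14/320.888) ≈ -0.219.
ε < 0: complements.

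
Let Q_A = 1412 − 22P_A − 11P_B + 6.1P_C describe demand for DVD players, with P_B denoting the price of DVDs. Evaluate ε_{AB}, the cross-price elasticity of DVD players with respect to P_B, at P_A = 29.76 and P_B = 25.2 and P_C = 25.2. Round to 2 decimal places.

-0.44

At P_A = 29.76 and P_B = 25.2 and P_C = 25.2: Q_A = 633.8.
∂Q_A/∂P_B = -11.
ε = (∂Q_A/∂P_B)(P_B/Q_A) = -11 × (25.2/633.8) ≈ -0.44.
Since ε < 0, DVD players and DVDs are complements.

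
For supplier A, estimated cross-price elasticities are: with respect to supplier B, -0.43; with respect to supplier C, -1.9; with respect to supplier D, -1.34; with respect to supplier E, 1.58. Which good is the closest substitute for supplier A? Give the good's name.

Substitutes have ε > 0. Among the positive values, 1.58 (supplier E) is largest.

supplier E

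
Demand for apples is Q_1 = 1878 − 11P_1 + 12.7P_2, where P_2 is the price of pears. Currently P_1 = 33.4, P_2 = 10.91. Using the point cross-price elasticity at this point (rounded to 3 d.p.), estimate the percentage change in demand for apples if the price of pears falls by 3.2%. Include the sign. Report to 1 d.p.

-0.3%

At P_1 = 33.4, P_2 = 10.91: Q_1 = 1649.157.
∂Q_1/∂P_2 = 12.7.
ε = (∂Q_1/∂P_2)(P_2/Q_1) = 12.7000 × 10.91/1649.157 ≈ 0.084.
%ΔQ_1 ≈ ε × %ΔP_2 = 0.084 × (-3.2%) = -0.3%.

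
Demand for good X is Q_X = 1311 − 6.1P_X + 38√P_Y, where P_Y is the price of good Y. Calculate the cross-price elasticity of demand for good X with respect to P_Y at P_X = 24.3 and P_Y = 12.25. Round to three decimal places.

0.051

At P_X = 24.3 and P_Y = 12.25: Q_X = 1295.77.
∂Q_X/∂P_Y = 38/(2√P_Y) = 38/(2√12.25) = 5.4286.
ε = (∂Q_X/∂P_Y)(P_Y/Q_X) = 5.4286 × (12.25/1295.77) ≈ 0.051.
ε > 0: substitutes.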